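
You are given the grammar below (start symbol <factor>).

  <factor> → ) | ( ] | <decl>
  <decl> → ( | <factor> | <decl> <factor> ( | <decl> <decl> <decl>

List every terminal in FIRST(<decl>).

{ (, ) }

<decl> → ( contributes {(}.
From <decl> → <factor>: add FIRST(<factor>) = { (, ) }.
From <decl> → <decl> <factor> (: add FIRST(<decl>) = { (, ) }.
From <decl> → <decl> <decl> <decl>: add FIRST(<decl>) = { (, ) }.
Union: FIRST(<decl>) = { (, ) }.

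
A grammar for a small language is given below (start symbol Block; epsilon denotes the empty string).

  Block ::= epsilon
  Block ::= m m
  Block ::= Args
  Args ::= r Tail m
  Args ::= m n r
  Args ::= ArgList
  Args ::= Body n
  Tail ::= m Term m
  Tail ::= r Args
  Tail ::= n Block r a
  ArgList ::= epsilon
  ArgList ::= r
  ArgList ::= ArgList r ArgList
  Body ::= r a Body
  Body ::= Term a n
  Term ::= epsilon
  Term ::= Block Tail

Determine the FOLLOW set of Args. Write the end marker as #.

In Block ::= Args: Args is at the end, add FOLLOW(Block) = { #, m, n, r }.
In Tail ::= r Args: Args is at the end, add FOLLOW(Tail) = { a, m }.
Union: FOLLOW(Args) = { #, a, m, n, r }.

{ #, a, m, n, r }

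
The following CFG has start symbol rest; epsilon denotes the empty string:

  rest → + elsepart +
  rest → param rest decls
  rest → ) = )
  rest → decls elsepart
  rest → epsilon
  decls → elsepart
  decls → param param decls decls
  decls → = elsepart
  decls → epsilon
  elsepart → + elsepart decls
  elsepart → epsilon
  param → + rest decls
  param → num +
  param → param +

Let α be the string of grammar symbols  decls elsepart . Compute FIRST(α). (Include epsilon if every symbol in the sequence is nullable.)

{ +, =, num, epsilon }

Add FIRST(decls)\{epsilon} = { +, =, num }; decls is nullable, continue.
Add FIRST(elsepart)\{epsilon} = { + }; elsepart is nullable, continue.
Every symbol is nullable, so include epsilon.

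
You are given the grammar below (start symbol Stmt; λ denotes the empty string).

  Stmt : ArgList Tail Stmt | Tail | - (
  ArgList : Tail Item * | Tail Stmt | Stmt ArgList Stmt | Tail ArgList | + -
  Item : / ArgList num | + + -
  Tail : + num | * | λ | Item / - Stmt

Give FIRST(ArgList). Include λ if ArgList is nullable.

From ArgList : Tail Item *: Tail nullable, take FIRST(Tail) ∪ FIRST(Item) = { *, +, / }.
From ArgList : Tail Stmt: Tail, Stmt nullable, take FIRST(Tail) ∪ FIRST(Stmt) = { *, +, -, / }; also λ since the whole RHS is nullable.
From ArgList : Stmt ArgList Stmt: Stmt, ArgList, Stmt nullable, take FIRST(Stmt) ∪ FIRST(ArgList) ∪ FIRST(Stmt) = { *, +, -, / }; also λ since the whole RHS is nullable.
From ArgList : Tail ArgList: Tail, ArgList nullable, take FIRST(Tail) ∪ FIRST(ArgList) = { *, +, -, / }; also λ since the whole RHS is nullable.
ArgList : + - contributes {+}.
Union: FIRST(ArgList) = { *, +, -, /, λ }.

{ *, +, -, /, λ }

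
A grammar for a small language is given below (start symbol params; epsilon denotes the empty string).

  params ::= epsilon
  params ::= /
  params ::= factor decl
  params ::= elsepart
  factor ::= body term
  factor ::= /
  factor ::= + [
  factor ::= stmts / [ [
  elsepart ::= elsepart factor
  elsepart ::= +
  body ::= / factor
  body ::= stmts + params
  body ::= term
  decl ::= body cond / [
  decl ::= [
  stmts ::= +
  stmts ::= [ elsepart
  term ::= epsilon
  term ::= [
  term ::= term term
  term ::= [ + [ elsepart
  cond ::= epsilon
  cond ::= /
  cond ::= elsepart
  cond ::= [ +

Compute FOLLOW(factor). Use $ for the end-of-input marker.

{ $, +, /, [ }

In params ::= factor decl: add FIRST(decl) = { +, /, [ }.
In elsepart ::= elsepart factor: factor is at the end, add FOLLOW(elsepart) = { $, +, /, [ }.
In body ::= / factor: factor is at the end, add FOLLOW(body) = { $, +, /, [ }.
Union: FOLLOW(factor) = { $, +, /, [ }.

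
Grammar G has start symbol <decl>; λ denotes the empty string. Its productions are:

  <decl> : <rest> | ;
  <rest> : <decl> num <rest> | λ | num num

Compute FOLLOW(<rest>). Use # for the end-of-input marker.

{ #, num }

In <decl> : <rest>: <rest> is at the end, add FOLLOW(<decl>) = { #, num }.
In <rest> : <decl> num <rest>: <rest> is at the end, add FOLLOW(<rest>) = { #, num }.
Union: FOLLOW(<rest>) = { #, num }.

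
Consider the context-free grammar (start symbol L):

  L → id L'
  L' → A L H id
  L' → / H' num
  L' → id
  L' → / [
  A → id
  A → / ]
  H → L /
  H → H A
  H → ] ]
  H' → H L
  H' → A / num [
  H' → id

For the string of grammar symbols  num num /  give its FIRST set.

{ num }

num is a terminal; add {num} and stop.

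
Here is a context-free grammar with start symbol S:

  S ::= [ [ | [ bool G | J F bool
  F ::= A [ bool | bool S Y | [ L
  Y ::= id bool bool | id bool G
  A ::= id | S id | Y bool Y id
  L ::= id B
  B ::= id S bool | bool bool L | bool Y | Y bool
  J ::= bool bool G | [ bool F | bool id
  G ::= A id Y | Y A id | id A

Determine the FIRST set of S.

{ [, bool }

S ::= [ [ contributes {[}.
S ::= [ bool G contributes {[}.
From S ::= J F bool: add FIRST(J) = { [, bool }.
Union: FIRST(S) = { [, bool }.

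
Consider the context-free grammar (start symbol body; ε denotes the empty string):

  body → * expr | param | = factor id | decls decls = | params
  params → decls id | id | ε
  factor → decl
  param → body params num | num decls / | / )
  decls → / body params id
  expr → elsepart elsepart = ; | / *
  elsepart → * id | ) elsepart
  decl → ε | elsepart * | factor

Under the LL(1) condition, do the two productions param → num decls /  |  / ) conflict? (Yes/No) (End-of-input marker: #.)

FIRST(num decls /) = { num } and FIRST(/ )) = { / }.
The FIRST sets are disjoint and neither alternative is nullable — no conflict.

No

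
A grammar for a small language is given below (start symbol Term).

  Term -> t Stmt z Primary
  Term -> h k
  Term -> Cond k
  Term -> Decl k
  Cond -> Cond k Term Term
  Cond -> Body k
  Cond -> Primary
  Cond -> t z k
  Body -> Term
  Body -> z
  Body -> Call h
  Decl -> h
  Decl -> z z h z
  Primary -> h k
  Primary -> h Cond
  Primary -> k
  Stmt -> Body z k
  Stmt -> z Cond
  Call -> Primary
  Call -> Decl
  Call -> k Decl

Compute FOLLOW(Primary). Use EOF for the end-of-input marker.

{ EOF, h, k, t, z }

In Term -> t Stmt z Primary: Primary is at the end, add FOLLOW(Term) = { EOF, h, k, t, z }.
In Cond -> Primary: Primary is at the end, add FOLLOW(Cond) = { EOF, h, k, t, z }.
In Call -> Primary: Primary is at the end, add FOLLOW(Call) = { h }.
Union: FOLLOW(Primary) = { EOF, h, k, t, z }.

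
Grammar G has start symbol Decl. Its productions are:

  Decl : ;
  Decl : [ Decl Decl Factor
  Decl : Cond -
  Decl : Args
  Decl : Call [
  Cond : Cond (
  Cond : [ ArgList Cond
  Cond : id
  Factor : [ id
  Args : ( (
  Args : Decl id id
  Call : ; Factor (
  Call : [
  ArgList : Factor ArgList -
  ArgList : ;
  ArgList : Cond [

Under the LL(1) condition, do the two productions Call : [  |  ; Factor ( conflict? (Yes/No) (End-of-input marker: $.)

FIRST([) = { [ } and FIRST(; Factor () = { ; }.
The FIRST sets are disjoint and neither alternative is nullable — no conflict.

No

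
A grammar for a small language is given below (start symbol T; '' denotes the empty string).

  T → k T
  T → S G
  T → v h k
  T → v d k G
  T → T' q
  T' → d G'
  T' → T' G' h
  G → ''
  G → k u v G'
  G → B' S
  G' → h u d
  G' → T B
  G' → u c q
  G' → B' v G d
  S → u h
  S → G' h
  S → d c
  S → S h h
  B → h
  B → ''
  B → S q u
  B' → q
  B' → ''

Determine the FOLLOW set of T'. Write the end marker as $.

{ d, h, k, q, u, v }

In T → T' q: add FIRST(q) = { q }.
In T' → T' G' h: add FIRST(G' h) = { d, h, k, q, u, v }.
Union: FOLLOW(T') = { d, h, k, q, u, v }.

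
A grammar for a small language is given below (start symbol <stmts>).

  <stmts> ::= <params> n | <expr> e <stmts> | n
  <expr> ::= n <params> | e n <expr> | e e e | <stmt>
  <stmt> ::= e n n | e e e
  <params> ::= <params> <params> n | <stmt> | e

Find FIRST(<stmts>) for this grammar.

{ e, n }

From <stmts> ::= <params> n: add FIRST(<params>) = { e }.
From <stmts> ::= <expr> e <stmts>: add FIRST(<expr>) = { e, n }.
<stmts> ::= n contributes {n}.
Union: FIRST(<stmts>) = { e, n }.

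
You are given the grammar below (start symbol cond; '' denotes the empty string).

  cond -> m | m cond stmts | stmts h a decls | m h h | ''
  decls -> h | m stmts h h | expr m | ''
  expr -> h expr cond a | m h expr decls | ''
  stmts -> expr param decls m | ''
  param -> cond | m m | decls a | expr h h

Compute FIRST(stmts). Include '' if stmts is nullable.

From stmts -> expr param decls m: expr, param, decls nullable, take FIRST(expr) ∪ FIRST(param) ∪ FIRST(decls) ∪ {m} = { a, h, m }.
stmts -> '' contributes ''.
Union: FIRST(stmts) = { a, h, m, '' }.

{ a, h, m, '' }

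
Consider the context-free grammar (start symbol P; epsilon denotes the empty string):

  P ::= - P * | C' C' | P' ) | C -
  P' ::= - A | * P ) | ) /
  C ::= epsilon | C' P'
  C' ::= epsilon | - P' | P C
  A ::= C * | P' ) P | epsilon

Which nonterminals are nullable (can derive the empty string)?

{ A, C, C', P }

Directly nullable (have an epsilon-production): C, C', A.
P ::= C' C' with every symbol nullable, so P is nullable.
No other nonterminal has a production whose RHS symbols are all nullable.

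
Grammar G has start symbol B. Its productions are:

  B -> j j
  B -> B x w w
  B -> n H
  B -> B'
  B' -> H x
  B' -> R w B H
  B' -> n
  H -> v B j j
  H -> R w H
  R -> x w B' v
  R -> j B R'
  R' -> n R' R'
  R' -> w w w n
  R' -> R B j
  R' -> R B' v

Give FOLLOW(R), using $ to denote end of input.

In B' -> R w B H: add FIRST(w B H) = { w }.
In H -> R w H: add FIRST(w H) = { w }.
In R' -> R B j: add FIRST(B j) = { j, n, v, x }.
In R' -> R B' v: add FIRST(B' v) = { j, n, v, x }.
Union: FOLLOW(R) = { j, n, v, w, x }.

{ j, n, v, w, x }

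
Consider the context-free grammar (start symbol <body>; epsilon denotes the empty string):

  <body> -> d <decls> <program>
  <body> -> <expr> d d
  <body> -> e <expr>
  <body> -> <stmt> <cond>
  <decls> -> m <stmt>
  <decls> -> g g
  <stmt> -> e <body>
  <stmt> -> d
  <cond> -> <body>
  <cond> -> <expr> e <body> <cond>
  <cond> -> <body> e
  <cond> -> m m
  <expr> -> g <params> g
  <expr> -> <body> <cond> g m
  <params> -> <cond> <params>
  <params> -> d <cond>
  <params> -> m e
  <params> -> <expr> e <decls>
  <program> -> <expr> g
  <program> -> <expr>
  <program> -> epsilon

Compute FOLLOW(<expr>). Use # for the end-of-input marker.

In <body> -> <expr> d d: add FIRST(d d) = { d }.
In <body> -> e <expr>: <expr> is at the end, add FOLLOW(<body>) = { #, d, e, g, m }.
In <cond> -> <expr> e <body> <cond>: add FIRST(e <body> <cond>) = { e }.
In <params> -> <expr> e <decls>: add FIRST(e <decls>) = { e }.
In <program> -> <expr> g: add FIRST(g) = { g }.
In <program> -> <expr>: <expr> is at the end, add FOLLOW(<program>) = { #, d, e, g, m }.
Union: FOLLOW(<expr>) = { #, d, e, g, m }.

{ #, d, e, g, m }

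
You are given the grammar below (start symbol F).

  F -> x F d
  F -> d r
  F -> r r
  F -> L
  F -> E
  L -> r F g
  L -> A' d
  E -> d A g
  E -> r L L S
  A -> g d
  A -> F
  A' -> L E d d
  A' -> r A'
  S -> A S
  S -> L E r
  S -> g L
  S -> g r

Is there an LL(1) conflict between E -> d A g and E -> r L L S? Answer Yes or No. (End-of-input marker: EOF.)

No

FIRST(d A g) = { d } and FIRST(r L L S) = { r }.
The FIRST sets are disjoint and neither alternative is nullable — no conflict.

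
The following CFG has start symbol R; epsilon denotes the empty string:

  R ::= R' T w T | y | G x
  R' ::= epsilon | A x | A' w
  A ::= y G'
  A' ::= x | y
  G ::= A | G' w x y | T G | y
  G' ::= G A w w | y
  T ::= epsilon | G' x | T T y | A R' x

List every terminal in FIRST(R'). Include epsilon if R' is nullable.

R' ::= epsilon contributes epsilon.
From R' ::= A x: add FIRST(A) = { y }.
From R' ::= A' w: add FIRST(A') = { x, y }.
Union: FIRST(R') = { x, y, epsilon }.

{ x, y, epsilon }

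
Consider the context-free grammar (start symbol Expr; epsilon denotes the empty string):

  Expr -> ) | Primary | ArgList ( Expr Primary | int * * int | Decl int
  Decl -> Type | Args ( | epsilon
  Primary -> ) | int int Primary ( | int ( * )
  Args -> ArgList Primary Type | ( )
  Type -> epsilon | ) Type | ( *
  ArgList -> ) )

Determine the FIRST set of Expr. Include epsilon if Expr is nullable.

{ (, ), int }

Expr -> ) contributes {)}.
From Expr -> Primary: add FIRST(Primary) = { ), int }.
From Expr -> ArgList ( Expr Primary: add FIRST(ArgList) = { ) }.
Expr -> int * * int contributes {int}.
From Expr -> Decl int: Decl nullable, take FIRST(Decl) ∪ {int} = { (, ), int }.
Union: FIRST(Expr) = { (, ), int }.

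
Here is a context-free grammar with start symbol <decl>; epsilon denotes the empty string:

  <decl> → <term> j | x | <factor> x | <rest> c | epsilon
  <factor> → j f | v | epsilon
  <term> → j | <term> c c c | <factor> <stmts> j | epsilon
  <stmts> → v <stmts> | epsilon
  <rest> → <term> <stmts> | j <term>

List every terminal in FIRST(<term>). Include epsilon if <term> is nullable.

{ c, j, v, epsilon }

<term> → j contributes {j}.
From <term> → <term> c c c: <term> nullable, take FIRST(<term>) ∪ {c} = { c, j, v }.
From <term> → <factor> <stmts> j: <factor>, <stmts> nullable, take FIRST(<factor>) ∪ FIRST(<stmts>) ∪ {j} = { j, v }.
<term> → epsilon contributes epsilon.
Union: FIRST(<term>) = { c, j, v, epsilon }.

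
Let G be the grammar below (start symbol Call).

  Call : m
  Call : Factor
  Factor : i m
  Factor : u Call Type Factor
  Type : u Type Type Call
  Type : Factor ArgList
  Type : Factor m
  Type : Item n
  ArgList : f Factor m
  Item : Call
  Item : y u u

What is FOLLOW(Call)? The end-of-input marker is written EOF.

Call is the start symbol, so EOF ∈ FOLLOW(Call).
In Factor : u Call Type Factor: add FIRST(Type Factor) = { i, m, u, y }.
In Type : u Type Type Call: Call is at the end, add FOLLOW(Type) = { i, m, u, y }.
In Item : Call: Call is at the end, add FOLLOW(Item) = { n }.
Union: FOLLOW(Call) = { EOF, i, m, n, u, y }.

{ EOF, i, m, n, u, y }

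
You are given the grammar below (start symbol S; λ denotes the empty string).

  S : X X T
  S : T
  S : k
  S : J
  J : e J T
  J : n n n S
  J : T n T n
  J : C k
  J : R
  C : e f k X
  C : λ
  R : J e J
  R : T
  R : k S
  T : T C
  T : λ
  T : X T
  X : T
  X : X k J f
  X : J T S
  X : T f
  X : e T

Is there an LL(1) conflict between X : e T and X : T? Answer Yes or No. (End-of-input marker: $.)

FIRST(e T) = { e } and FIRST(T) = { e, f, k, n, λ }.
Both contain e, so the two alternatives are not disjoint — LL(1) conflict.

Yes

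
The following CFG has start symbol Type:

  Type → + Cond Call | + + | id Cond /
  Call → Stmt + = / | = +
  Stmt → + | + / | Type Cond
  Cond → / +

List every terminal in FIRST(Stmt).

{ +, id }

Stmt → + contributes {+}.
Stmt → + / contributes {+}.
From Stmt → Type Cond: add FIRST(Type) = { +, id }.
Union: FIRST(Stmt) = { +, id }.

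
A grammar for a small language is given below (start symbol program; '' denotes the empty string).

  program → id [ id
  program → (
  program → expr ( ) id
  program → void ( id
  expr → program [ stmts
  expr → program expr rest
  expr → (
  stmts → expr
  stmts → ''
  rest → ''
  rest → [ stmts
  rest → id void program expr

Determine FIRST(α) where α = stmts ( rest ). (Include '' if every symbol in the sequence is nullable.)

{ (, id, void }

Add FIRST(stmts)\{''} = { (, id, void }; stmts is nullable, continue.
( is a terminal; add {(} and stop.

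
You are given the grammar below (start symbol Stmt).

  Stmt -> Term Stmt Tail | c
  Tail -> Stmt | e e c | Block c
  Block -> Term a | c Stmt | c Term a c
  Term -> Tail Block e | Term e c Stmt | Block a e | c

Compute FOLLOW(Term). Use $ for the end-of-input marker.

{ a, c, e }

In Stmt -> Term Stmt Tail: add FIRST(Stmt Tail) = { c, e }.
In Block -> Term a: add FIRST(a) = { a }.
In Block -> c Term a c: add FIRST(a c) = { a }.
In Term -> Term e c Stmt: add FIRST(e c Stmt) = { e }.
Union: FOLLOW(Term) = { a, c, e }.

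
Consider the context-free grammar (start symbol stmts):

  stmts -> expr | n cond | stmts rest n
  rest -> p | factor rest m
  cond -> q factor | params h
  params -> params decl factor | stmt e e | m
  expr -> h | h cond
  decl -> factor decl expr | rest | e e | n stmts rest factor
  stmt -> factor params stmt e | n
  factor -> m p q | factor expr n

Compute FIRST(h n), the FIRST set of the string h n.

{ h }

h is a terminal; add {h} and stop.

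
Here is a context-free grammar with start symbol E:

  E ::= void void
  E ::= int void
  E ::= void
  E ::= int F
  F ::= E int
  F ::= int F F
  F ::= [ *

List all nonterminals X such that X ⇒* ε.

No nonterminal has an empty production or an RHS whose symbols are all nullable.

{ } (none)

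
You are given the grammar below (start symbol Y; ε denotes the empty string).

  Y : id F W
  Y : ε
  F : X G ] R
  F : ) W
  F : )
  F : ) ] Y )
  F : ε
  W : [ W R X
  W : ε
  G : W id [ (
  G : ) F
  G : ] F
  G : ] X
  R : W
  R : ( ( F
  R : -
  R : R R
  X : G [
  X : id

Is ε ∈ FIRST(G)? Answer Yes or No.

No

Nullable nonterminals: F, R, W, Y.
No production of G has an RHS whose symbols are all nullable, so G is not nullable.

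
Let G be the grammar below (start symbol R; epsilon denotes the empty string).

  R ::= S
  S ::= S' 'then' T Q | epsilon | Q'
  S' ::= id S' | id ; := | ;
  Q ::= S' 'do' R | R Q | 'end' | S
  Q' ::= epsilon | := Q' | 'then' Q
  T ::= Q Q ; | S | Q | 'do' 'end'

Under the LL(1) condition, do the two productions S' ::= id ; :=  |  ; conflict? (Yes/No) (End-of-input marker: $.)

No

FIRST(id ; :=) = { id } and FIRST(;) = { ; }.
The FIRST sets are disjoint and neither alternative is nullable — no conflict.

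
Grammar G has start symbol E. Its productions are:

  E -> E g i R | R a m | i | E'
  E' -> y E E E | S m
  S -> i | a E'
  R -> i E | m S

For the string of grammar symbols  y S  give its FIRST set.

{ y }

y is a terminal; add {y} and stop.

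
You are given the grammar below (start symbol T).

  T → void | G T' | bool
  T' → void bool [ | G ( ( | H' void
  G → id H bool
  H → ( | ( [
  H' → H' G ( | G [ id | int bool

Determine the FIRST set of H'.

From H' → H' G (: add FIRST(H') = { id, int }.
From H' → G [ id: add FIRST(G) = { id }.
H' → int bool contributes {int}.
Union: FIRST(H') = { id, int }.

{ id, int }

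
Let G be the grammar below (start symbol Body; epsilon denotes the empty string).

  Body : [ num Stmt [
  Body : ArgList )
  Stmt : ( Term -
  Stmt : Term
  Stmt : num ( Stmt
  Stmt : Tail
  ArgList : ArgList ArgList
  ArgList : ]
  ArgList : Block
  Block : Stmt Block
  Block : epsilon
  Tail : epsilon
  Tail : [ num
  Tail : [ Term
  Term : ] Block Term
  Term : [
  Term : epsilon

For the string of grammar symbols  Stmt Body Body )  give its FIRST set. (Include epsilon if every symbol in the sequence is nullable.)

Add FIRST(Stmt)\{epsilon} = { (, [, ], num }; Stmt is nullable, continue.
Add FIRST(Body) = { (, ), [, ], num }; Body is not nullable, stop.

{ (, ), [, ], num }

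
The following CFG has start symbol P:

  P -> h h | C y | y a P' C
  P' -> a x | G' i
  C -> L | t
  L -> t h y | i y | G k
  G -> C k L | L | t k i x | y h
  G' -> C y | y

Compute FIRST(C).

{ i, t, y }

From C -> L: add FIRST(L) = { i, t, y }.
C -> t contributes {t}.
Union: FIRST(C) = { i, t, y }.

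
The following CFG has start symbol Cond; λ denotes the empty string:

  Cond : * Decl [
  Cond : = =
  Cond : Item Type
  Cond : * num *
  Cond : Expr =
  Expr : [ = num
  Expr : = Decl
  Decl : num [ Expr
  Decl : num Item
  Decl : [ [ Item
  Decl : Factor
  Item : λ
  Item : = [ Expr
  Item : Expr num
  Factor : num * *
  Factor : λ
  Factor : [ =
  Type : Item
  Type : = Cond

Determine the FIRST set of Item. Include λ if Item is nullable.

{ =, [, λ }

Item : λ contributes λ.
Item : = [ Expr contributes {=}.
From Item : Expr num: add FIRST(Expr) = { =, [ }.
Union: FIRST(Item) = { =, [, λ }.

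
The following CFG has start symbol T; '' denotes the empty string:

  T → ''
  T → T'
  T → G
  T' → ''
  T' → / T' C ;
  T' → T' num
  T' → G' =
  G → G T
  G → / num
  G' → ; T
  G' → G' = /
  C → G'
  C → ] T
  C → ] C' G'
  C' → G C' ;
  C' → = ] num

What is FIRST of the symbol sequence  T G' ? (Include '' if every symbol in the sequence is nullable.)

Add FIRST(T)\{''} = { /, ;, num }; T is nullable, continue.
Add FIRST(G') = { ; }; G' is not nullable, stop.

{ /, ;, num }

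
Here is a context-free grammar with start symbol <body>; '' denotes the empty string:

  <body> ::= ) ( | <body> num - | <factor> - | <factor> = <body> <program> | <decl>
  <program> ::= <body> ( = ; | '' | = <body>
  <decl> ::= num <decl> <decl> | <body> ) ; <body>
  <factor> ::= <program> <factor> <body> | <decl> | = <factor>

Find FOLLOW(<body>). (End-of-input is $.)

{ $, (, ), -, =, num }

<body> is the start symbol, so $ ∈ FOLLOW(<body>).
In <body> ::= <body> num -: add FIRST(num -) = { num }.
In <body> ::= <factor> = <body> <program>: add FIRST(<program>)\{''} = { ), =, num }.
  Since <program> is nullable, also add FOLLOW(<body>) = { $, (, ), -, =, num }.
In <program> ::= <body> ( = ;: add FIRST(( = ;) = { ( }.
In <program> ::= = <body>: <body> is at the end, add FOLLOW(<program>) = { $, (, ), -, =, num }.
In <decl> ::= <body> ) ; <body>: add FIRST() ; <body>) = { ) }.
In <decl> ::= <body> ) ; <body>: <body> is at the end, add FOLLOW(<decl>) = { $, (, ), -, =, num }.
In <factor> ::= <program> <factor> <body>: <body> is at the end, add FOLLOW(<factor>) = { ), -, =, num }.
Union: FOLLOW(<body>) = { $, (, ), -, =, num }.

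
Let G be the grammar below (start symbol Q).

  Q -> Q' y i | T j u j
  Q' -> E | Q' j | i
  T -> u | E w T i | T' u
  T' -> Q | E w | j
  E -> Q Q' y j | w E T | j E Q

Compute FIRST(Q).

From Q -> Q' y i: add FIRST(Q') = { i, j, u, w }.
From Q -> T j u j: add FIRST(T) = { i, j, u, w }.
Union: FIRST(Q) = { i, j, u, w }.

{ i, j, u, w }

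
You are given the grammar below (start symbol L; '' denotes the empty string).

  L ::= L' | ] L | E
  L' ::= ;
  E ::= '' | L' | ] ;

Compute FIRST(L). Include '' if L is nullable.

From L ::= L': add FIRST(L') = { ; }.
L ::= ] L contributes {]}.
From L ::= E: add FIRST(E) = { ;, ], '' } (including '' since E is nullable).
Union: FIRST(L) = { ;, ], '' }.

{ ;, ], '' }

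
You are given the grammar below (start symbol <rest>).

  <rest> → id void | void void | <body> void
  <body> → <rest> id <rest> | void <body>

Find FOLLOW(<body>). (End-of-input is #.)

In <rest> → <body> void: add FIRST(void) = { void }.
In <body> → void <body>: <body> is at the end, add FOLLOW(<body>) = { void }.
Union: FOLLOW(<body>) = { void }.

{ void }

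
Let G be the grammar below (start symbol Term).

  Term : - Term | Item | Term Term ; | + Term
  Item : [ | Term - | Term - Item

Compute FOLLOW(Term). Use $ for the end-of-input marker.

Term is the start symbol, so $ ∈ FOLLOW(Term).
In Term : - Term: Term is at the end, add FOLLOW(Term) = { $, +, -, ;, [ }.
In Term : Term Term ;: add FIRST(Term ;) = { +, -, [ }.
In Term : Term Term ;: add FIRST(;) = { ; }.
In Term : + Term: Term is at the end, add FOLLOW(Term) = { $, +, -, ;, [ }.
In Item : Term -: add FIRST(-) = { - }.
In Item : Term - Item: add FIRST(- Item) = { - }.
Union: FOLLOW(Term) = { $, +, -, ;, [ }.

{ $, +, -, ;, [ }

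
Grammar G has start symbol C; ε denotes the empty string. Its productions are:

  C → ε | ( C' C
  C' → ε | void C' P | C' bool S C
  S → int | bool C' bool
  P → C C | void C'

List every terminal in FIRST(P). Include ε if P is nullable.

{ (, void, ε }

From P → C C: C, C nullable, take FIRST(C) ∪ FIRST(C) = { ( }; also ε since the whole RHS is nullable.
P → void C' contributes {void}.
Union: FIRST(P) = { (, void, ε }.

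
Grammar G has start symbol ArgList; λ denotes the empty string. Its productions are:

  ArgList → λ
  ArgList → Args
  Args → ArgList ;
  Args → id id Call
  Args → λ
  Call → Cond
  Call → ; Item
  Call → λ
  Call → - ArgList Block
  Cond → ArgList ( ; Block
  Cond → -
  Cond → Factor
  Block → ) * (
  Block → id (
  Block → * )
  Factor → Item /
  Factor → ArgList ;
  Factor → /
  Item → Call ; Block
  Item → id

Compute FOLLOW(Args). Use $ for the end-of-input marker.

In ArgList → Args: Args is at the end, add FOLLOW(ArgList) = { $, (, ), *, ;, id }.
Union: FOLLOW(Args) = { $, (, ), *, ;, id }.

{ $, (, ), *, ;, id }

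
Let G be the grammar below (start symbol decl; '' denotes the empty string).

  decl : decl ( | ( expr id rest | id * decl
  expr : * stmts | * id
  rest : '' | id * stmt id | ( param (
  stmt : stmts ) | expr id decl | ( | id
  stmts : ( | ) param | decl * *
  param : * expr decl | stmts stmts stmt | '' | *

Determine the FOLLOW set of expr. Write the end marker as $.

{ (, id }

In decl : ( expr id rest: add FIRST(id rest) = { id }.
In stmt : expr id decl: add FIRST(id decl) = { id }.
In param : * expr decl: add FIRST(decl) = { (, id }.
Union: FOLLOW(expr) = { (, id }.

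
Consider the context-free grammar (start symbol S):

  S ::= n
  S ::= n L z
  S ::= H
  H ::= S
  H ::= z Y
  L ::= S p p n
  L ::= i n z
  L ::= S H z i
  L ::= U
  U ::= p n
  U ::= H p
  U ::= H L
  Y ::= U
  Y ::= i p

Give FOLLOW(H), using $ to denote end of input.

In S ::= H: H is at the end, add FOLLOW(S) = { $, i, n, p, z }.
In L ::= S H z i: add FIRST(z i) = { z }.
In U ::= H p: add FIRST(p) = { p }.
In U ::= H L: add FIRST(L) = { i, n, p, z }.
Union: FOLLOW(H) = { $, i, n, p, z }.

{ $, i, n, p, z }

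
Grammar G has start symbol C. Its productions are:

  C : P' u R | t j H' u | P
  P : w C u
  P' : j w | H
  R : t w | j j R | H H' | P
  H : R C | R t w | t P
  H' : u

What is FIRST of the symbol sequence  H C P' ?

Add FIRST(H) = { j, t, w }; H is not nullable, stop.

{ j, t, w }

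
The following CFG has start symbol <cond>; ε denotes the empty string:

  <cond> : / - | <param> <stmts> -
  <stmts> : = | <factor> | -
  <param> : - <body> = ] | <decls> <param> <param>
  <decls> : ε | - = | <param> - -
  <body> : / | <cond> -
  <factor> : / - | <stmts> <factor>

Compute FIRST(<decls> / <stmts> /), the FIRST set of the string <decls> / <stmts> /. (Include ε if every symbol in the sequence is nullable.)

Add FIRST(<decls>)\{ε} = { - }; <decls> is nullable, continue.
/ is a terminal; add {/} and stop.

{ -, / }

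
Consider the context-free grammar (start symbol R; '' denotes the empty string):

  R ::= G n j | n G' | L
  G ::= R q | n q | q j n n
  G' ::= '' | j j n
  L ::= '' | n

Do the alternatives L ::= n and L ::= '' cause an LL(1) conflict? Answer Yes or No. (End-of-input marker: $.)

No

FIRST(n) = { n } and FIRST('') = { '' }.
The second is nullable but FOLLOW(L) = { $, q } is disjoint from FIRST of the first.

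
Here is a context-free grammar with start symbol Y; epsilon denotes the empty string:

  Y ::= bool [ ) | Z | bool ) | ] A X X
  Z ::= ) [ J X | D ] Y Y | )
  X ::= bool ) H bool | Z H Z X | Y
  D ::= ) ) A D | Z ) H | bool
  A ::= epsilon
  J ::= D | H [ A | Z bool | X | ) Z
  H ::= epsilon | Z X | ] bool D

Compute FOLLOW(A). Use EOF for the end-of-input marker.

{ ), ], bool }

In Y ::= ] A X X: add FIRST(X X) = { ), ], bool }.
In D ::= ) ) A D: add FIRST(D) = { ), bool }.
In J ::= H [ A: A is at the end, add FOLLOW(J) = { ), ], bool }.
Union: FOLLOW(A) = { ), ], bool }.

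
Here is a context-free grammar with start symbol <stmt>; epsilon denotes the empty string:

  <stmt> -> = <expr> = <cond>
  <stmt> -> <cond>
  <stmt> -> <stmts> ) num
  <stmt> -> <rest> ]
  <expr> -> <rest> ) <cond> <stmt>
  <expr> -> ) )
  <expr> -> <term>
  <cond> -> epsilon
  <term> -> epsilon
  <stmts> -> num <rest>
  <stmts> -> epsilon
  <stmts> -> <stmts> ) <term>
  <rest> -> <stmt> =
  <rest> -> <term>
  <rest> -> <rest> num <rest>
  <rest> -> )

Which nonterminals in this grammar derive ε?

{ <cond>, <expr>, <rest>, <stmt>, <stmts>, <term> }

Directly nullable (have an epsilon-production): <cond>, <term>, <stmts>.
<expr> -> <term> with every symbol nullable, so <expr> is nullable.
<stmt> -> <cond> with every symbol nullable, so <stmt> is nullable.
<rest> -> <term> with every symbol nullable, so <rest> is nullable.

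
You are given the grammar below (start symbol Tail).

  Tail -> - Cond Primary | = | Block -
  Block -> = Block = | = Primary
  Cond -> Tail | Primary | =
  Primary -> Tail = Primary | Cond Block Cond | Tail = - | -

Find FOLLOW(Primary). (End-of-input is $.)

{ $, -, = }

In Tail -> - Cond Primary: Primary is at the end, add FOLLOW(Tail) = { $, -, = }.
In Block -> = Primary: Primary is at the end, add FOLLOW(Block) = { -, = }.
In Cond -> Primary: Primary is at the end, add FOLLOW(Cond) = { $, -, = }.
In Primary -> Tail = Primary: Primary is at the end, add FOLLOW(Primary) = { $, -, = }.
Union: FOLLOW(Primary) = { $, -, = }.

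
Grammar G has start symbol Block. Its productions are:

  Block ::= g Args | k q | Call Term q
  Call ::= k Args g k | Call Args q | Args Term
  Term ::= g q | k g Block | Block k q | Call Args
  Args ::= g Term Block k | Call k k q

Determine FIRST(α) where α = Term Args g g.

Add FIRST(Term) = { g, k }; Term is not nullable, stop.

{ g, k }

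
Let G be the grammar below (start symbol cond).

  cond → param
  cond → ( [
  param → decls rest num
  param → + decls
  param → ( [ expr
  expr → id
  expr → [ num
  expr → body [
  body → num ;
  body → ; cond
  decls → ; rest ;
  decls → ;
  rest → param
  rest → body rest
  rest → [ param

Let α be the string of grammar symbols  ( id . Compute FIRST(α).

{ ( }

( is a terminal; add {(} and stop.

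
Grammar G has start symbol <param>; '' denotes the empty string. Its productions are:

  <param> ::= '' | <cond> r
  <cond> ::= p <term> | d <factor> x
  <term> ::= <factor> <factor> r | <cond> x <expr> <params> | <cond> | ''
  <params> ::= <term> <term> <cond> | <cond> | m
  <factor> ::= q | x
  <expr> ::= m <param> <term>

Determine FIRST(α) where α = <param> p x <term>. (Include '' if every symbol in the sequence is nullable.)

Add FIRST(<param>)\{''} = { d, p }; <param> is nullable, continue.
p is a terminal; add {p} and stop.

{ d, p }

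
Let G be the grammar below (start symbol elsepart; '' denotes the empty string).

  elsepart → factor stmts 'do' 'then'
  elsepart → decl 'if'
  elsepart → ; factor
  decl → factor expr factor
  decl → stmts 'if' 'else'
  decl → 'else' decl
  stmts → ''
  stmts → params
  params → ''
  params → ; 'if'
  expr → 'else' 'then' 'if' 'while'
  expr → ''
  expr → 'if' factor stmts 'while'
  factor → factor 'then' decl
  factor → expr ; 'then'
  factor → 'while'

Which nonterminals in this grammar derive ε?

Directly nullable (have an ''-production): stmts, params, expr.
No other nonterminal has a production whose RHS symbols are all nullable.

{ expr, params, stmts }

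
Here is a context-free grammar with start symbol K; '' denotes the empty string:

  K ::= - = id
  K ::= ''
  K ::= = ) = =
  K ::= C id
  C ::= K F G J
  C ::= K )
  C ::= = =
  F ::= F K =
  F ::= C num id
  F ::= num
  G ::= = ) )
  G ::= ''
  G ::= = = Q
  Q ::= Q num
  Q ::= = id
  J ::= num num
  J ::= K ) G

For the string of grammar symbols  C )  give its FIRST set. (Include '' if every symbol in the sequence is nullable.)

{ ), -, =, num }

Add FIRST(C) = { ), -, =, num }; C is not nullable, stop.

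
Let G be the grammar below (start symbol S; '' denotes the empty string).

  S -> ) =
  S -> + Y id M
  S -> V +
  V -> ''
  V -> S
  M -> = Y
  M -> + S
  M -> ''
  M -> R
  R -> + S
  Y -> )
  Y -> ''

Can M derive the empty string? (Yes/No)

M has an ''-production, so M ⇒ ''.

Yes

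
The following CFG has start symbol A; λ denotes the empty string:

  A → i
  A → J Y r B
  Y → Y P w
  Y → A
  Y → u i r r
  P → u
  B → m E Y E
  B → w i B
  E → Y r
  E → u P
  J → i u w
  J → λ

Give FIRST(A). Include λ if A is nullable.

A → i contributes {i}.
From A → J Y r B: J nullable, take FIRST(J) ∪ FIRST(Y) = { i, u }.
Union: FIRST(A) = { i, u }.

{ i, u }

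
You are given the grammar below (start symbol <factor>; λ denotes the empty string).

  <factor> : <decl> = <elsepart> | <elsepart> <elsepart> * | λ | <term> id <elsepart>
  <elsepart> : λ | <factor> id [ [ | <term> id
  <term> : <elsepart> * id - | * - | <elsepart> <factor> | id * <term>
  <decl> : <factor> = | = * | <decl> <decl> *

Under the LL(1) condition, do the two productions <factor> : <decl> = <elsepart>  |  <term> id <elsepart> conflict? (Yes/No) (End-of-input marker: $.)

Yes

FIRST(<decl> = <elsepart>) = { *, =, id } and FIRST(<term> id <elsepart>) = { *, =, id }.
Both contain *, so the two alternatives are not disjoint — LL(1) conflict.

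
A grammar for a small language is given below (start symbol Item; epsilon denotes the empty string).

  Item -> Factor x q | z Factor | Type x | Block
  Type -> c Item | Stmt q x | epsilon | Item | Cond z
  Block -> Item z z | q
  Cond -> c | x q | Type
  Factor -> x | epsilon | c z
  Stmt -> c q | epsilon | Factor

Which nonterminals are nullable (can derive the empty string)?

Directly nullable (have an epsilon-production): Type, Factor, Stmt.
Cond -> Type with every symbol nullable, so Cond is nullable.
No other nonterminal has a production whose RHS symbols are all nullable.

{ Cond, Factor, Stmt, Type }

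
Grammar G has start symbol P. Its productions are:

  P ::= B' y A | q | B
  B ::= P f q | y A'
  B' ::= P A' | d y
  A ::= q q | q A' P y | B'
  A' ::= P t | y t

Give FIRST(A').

From A' ::= P t: add FIRST(P) = { d, q, y }.
A' ::= y t contributes {y}.
Union: FIRST(A') = { d, q, y }.

{ d, q, y }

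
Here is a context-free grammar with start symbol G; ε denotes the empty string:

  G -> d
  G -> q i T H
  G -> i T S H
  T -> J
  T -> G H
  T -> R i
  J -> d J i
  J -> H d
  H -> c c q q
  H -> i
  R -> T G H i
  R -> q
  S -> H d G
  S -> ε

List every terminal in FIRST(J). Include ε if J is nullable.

{ c, d, i }

J -> d J i contributes {d}.
From J -> H d: add FIRST(H) = { c, i }.
Union: FIRST(J) = { c, d, i }.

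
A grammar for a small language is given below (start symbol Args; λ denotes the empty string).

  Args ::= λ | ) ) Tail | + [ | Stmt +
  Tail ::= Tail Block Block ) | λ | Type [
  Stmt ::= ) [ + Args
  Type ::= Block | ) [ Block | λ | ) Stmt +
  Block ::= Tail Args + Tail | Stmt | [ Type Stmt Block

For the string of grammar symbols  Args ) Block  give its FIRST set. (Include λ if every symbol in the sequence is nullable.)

{ ), + }

Add FIRST(Args)\{λ} = { ), + }; Args is nullable, continue.
) is a terminal; add {)} and stop.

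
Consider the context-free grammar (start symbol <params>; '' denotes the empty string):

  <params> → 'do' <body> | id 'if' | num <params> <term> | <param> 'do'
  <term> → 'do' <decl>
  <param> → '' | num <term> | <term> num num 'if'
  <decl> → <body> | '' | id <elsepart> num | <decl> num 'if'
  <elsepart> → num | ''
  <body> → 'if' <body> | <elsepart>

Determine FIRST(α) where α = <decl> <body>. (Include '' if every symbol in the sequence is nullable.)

Add FIRST(<decl>)\{''} = { 'if', id, num }; <decl> is nullable, continue.
Add FIRST(<body>)\{''} = { 'if', num }; <body> is nullable, continue.
Every symbol is nullable, so include ''.

{ 'if', id, num, '' }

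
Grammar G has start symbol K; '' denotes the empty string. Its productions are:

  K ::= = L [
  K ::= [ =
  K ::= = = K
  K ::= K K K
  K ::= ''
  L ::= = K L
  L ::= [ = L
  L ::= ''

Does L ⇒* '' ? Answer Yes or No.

L has an ''-production, so L ⇒ ''.

Yes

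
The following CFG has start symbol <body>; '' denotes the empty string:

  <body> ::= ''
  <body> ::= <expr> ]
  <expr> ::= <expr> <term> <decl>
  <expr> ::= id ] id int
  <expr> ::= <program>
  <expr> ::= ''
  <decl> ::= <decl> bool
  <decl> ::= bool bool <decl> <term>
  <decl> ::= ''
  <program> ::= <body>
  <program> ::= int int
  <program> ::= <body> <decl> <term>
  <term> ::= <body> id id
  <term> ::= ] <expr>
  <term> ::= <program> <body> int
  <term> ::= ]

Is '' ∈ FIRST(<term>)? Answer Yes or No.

No

Nullable nonterminals: <body>, <decl>, <expr>, <program>.
No production of <term> has an RHS whose symbols are all nullable, so <term> is not nullable.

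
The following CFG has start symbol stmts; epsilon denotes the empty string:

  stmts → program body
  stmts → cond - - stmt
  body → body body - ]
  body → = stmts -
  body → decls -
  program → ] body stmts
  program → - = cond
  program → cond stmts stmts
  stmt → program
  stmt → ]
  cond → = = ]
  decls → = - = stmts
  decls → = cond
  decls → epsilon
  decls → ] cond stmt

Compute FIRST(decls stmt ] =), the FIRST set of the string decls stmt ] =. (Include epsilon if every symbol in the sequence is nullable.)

Add FIRST(decls)\{epsilon} = { =, ] }; decls is nullable, continue.
Add FIRST(stmt) = { -, =, ] }; stmt is not nullable, stop.

{ -, =, ] }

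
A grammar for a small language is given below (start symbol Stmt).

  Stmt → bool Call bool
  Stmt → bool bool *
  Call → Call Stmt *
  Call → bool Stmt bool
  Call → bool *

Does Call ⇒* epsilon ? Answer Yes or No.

No

No nonterminal in this grammar is nullable.
No production of Call has an RHS whose symbols are all nullable, so Call is not nullable.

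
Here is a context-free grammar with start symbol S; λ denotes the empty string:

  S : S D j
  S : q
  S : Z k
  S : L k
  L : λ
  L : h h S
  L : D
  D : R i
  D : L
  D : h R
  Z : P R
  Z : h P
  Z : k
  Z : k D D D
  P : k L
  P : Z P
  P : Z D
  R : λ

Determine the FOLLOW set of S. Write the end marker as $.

S is the start symbol, so $ ∈ FOLLOW(S).
In S : S D j: add FIRST(D j) = { h, i, j }.
In L : h h S: S is at the end, add FOLLOW(L) = { h, i, j, k }.
Union: FOLLOW(S) = { $, h, i, j, k }.

{ $, h, i, j, k }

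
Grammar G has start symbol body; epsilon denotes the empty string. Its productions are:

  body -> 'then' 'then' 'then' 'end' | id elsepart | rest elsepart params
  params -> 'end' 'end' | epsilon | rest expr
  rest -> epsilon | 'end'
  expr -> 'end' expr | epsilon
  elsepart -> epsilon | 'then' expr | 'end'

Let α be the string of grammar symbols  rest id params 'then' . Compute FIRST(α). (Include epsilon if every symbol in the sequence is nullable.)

{ 'end', id }

Add FIRST(rest)\{epsilon} = { 'end' }; rest is nullable, continue.
id is a terminal; add {id} and stop.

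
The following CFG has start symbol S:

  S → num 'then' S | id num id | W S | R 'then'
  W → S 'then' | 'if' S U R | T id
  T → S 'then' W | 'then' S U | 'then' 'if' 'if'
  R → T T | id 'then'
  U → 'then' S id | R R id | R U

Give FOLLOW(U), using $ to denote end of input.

{ 'if', 'then', id, num }

In W → 'if' S U R: add FIRST(R) = { 'if', 'then', id, num }.
In T → 'then' S U: U is at the end, add FOLLOW(T) = { 'if', 'then', id, num }.
In U → R U: U is at the end, add FOLLOW(U) = { 'if', 'then', id, num }.
Union: FOLLOW(U) = { 'if', 'then', id, num }.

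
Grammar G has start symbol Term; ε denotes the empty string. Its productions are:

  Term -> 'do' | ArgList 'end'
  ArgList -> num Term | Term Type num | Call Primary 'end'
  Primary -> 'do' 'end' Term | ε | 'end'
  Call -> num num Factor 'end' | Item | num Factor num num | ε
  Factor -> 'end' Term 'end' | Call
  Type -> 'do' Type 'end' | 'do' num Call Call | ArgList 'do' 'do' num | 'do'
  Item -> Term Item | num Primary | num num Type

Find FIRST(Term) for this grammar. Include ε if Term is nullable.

Term -> 'do' contributes {'do'}.
From Term -> ArgList 'end': add FIRST(ArgList) = { 'do', 'end', num }.
Union: FIRST(Term) = { 'do', 'end', num }.

{ 'do', 'end', num }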